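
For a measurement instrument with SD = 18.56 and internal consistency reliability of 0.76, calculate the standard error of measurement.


SEM = SD * sqrt(1 - rxx)
SEM = 18.56 * sqrt(1 - 0.76)
SEM = 18.56 * sqrt(0.24) = 18.56 * 0.489898
SEM = 9.0925

9.0925


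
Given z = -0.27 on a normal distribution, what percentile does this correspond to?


CDF(z) = 0.5 * (1 + erf(z/sqrt(2)))
erf(-0.1909) = -0.2128
CDF = 0.3936
Percentile rank = 0.3936 * 100 = 39.36

39.36


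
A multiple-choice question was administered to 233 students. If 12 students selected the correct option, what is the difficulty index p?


Item difficulty p = number correct / total examinees
p = 12 / 233
p = 0.0515

0.0515


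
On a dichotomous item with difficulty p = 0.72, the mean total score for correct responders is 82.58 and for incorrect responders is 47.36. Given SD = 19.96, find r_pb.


q = 1 - p = 0.28
rpb = ((M1 - M0) / SD) * sqrt(p * q)
rpb = ((82.58 - 47.36) / 19.96) * sqrt(0.72 * 0.28)
rpb = 0.7923

0.7923


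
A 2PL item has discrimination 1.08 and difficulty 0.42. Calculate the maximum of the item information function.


For 2PL, max info at theta = b = 0.42
I_max = a^2 / 4 = 1.08^2 / 4
= 1.1664 / 4
I_max = 0.2916

0.2916


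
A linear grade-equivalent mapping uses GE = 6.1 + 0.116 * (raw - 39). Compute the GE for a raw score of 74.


raw - median = 74 - 39 = 35
slope * diff = 0.116 * 35 = 4.06
GE = 6.1 + 4.06
GE = 10.16

10.16


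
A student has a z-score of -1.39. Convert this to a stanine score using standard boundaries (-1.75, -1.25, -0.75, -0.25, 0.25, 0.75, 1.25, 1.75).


Stanine boundaries: [-1.75, -1.25, -0.75, -0.25, 0.25, 0.75, 1.25, 1.75]
z = -1.39
Check each boundary:
  z >= -1.75 -> could be stanine 2
  z < -1.25
  z < -0.75
  z < -0.25
  z < 0.25
  z < 0.75
  z < 1.25
  z < 1.75
Highest qualifying boundary gives stanine = 2

2


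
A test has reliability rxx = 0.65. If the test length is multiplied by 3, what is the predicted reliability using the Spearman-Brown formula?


r_new = (n * rxx) / (1 + (n-1) * rxx)
r_new = (3 * 0.65) / (1 + 2 * 0.65)
r_new = 1.95 / 2.3
r_new = 0.8478

0.8478


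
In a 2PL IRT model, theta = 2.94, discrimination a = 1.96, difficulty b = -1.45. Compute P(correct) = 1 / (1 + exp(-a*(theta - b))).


a*(theta - b) = 1.96 * (2.94 - -1.45) = 8.6044
exp(-8.6044) = 0.0002
P = 1 / (1 + 0.0002)
P = 0.9998

0.9998


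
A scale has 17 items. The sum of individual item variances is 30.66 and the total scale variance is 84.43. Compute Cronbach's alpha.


alpha = (k/(k-1)) * (1 - sum(si^2)/s_total^2)
= (17/16) * (1 - 30.66/84.43)
alpha = 0.6767

0.6767


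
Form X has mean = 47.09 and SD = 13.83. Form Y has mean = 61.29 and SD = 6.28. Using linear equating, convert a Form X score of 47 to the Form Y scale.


slope = SD_Y / SD_X = 6.28 / 13.83 ~ 0.4541
intercept = mean_Y - slope * mean_X = 61.29 - (6.28 / 13.83) * 47.09 ~ 39.9071
Y = slope * X + intercept. To avoid rounding drift from the rounded slope/intercept, evaluate the equivalent form Y = mean_Y + SD_Y * (X - mean_X) / SD_X at full precision:
Y = 61.29 + 6.28 * (47 - 47.09) / 13.83
Y = 61.29 - 6.28 * 0.09 / 13.83
Y = 61.29 - 0.5652 / 13.83
Y = 61.29 - 0.0409
Y = 61.2491

61.2491


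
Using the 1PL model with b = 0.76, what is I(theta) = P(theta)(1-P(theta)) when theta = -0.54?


P = 1/(1+exp(-(-0.54-0.76))) = 0.2142
I = P*(1-P) = 0.2142 * 0.7858
I = 0.1683

0.1683


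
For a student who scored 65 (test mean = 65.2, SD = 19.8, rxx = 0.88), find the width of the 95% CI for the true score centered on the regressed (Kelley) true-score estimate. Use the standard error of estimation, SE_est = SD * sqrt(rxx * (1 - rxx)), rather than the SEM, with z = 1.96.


True score estimate = 0.88*65 + 0.12*65.2 = 65.024
SE_est = SD * sqrt(rxx * (1 - rxx)) = 19.8 * sqrt(0.88 * 0.12) = 19.8 * sqrt(0.1056) = 6.434238
CI = T_est +/- z * SE_est, so width = 2 * z * SE_est = 2 * 1.96 * 6.434238
Width = 25.2222

25.2222


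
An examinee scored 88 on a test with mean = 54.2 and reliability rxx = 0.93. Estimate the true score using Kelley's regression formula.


T_est = rxx * X + (1 - rxx) * mean
T_est = 0.93 * 88 + 0.07 * 54.2
T_est = 81.84 + 3.794
T_est = 85.634

85.634


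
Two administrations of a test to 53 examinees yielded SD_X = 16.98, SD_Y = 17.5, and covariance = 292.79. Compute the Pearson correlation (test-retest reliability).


r = cov(X,Y) / (SD_X * SD_Y)
r = 292.79 / (16.98 * 17.5)
r = 292.79 / 297.15
r = 0.9853

0.9853


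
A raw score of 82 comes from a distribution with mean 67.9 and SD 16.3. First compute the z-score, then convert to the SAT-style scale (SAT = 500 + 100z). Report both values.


z = (X - mean) / SD = (82 - 67.9) / 16.3
z = 14.1 / 16.3
z = 0.865
SAT-scale = SAT = 500 + 100z
Carry z at full precision (z = 14.1 / 16.3) into the conversion:
SAT-scale = 500 + 100 * (14.1 / 16.3) = 500 + 1410 / 16.3
SAT-scale = 500 + 86.5031
SAT-scale = 586.5031

586.5031


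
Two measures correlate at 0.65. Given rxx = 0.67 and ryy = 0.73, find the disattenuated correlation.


r_corrected = rxy / sqrt(rxx * ryy)
= 0.65 / sqrt(0.67 * 0.73)
= 0.65 / sqrt(0.4891)
= 0.65 / 0.699357
r_corrected = 0.9294

0.9294


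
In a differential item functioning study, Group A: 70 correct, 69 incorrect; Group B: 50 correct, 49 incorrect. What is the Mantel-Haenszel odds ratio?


Odds_A = 70/69 = 1.0145
Odds_B = 50/49 = 1.0204
OR = Odds_A / Odds_B = 1.0145 / 1.0204
Exactly, OR = (70 * 49) / (69 * 50) = 3430 / 3450
OR = 0.9942

0.9942


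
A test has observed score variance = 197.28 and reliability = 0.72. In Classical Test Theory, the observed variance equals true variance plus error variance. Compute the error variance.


var_true = rxx * var_obs = 0.72 * 197.28 = 142.0416
var_error = var_obs - var_true
var_error = 197.28 - 142.0416
var_error = 55.2384

55.2384


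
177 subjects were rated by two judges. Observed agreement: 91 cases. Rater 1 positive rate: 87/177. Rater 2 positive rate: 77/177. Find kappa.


P_o = 91/177 = 0.514124
P_e = (87*77 + 90*100) / 31329 = 0.501101
kappa = (P_o - P_e) / (1 - P_e)
kappa = (0.514124 - 0.501101) / (1 - 0.501101)
kappa = 0.0261

0.0261


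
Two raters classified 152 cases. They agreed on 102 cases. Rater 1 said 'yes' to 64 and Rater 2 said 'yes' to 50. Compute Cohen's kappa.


P_o = 102/152 = 0.671053
P_e = (64*50 + 88*102) / 23104 = 0.527008
kappa = (P_o - P_e) / (1 - P_e)
kappa = (0.671053 - 0.527008) / (1 - 0.527008)
kappa = 0.3045

0.3045


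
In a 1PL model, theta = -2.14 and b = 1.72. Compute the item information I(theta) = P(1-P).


P = 1/(1+exp(-(-2.14-1.72))) = 0.0206
I = P*(1-P) = 0.0206 * 0.9794
I = 0.0202

0.0202


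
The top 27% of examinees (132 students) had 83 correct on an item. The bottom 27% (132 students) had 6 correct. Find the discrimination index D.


p_upper = 83/132 = 0.6288
p_lower = 6/132 = 0.0455
D = 0.6288 - 0.0455 = 0.5833

0.5833


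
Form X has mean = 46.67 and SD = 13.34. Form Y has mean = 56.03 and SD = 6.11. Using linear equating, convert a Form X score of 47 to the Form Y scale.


slope = SD_Y / SD_X = 6.11 / 13.34 ~ 0.458
intercept = mean_Y - slope * mean_X = 56.03 - (6.11 / 13.34) * 46.67 ~ 34.6542
Y = slope * X + intercept. To avoid rounding drift from the rounded slope/intercept, evaluate the equivalent form Y = mean_Y + SD_Y * (X - mean_X) / SD_X at full precision:
Y = 56.03 + 6.11 * (47 - 46.67) / 13.34
Y = 56.03 + 6.11 * 0.33 / 13.34
Y = 56.03 + 2.0163 / 13.34
Y = 56.03 + 0.1511
Y = 56.1811

56.1811


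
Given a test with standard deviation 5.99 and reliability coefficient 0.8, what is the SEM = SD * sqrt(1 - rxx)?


SEM = SD * sqrt(1 - rxx)
SEM = 5.99 * sqrt(1 - 0.8)
SEM = 5.99 * sqrt(0.2) = 5.99 * 0.447214
SEM = 2.6788

2.6788


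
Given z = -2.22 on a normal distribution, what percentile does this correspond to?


CDF(z) = 0.5 * (1 + erf(z/sqrt(2)))
erf(-1.5698) = -0.9736
CDF = 0.0132
Percentile rank = 0.0132 * 100 = 1.32

1.32


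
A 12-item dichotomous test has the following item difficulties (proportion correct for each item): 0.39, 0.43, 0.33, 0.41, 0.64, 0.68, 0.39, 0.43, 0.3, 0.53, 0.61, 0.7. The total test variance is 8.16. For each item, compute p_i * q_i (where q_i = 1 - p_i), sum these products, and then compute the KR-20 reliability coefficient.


For each item, compute p_i * q_i:
  Item 1: 0.39 * 0.61 = 0.2379
  Item 2: 0.43 * 0.57 = 0.2451
  Item 3: 0.33 * 0.67 = 0.2211
  Item 4: 0.41 * 0.59 = 0.2419
  Item 5: 0.64 * 0.36 = 0.2304
  Item 6: 0.68 * 0.32 = 0.2176
  Item 7: 0.39 * 0.61 = 0.2379
  Item 8: 0.43 * 0.57 = 0.2451
  Item 9: 0.3 * 0.7 = 0.21
  Item 10: 0.53 * 0.47 = 0.2491
  Item 11: 0.61 * 0.39 = 0.2379
  Item 12: 0.7 * 0.3 = 0.21
Sum(p_i * q_i) = 0.2379 + 0.2451 + 0.2211 + 0.2419 + 0.2304 + 0.2176 + 0.2379 + 0.2451 + 0.21 + 0.2491 + 0.2379 + 0.21 = 2.784
KR-20 = (k/(k-1)) * (1 - Sum(p_i*q_i) / Var_total)
= (12/11) * (1 - 2.784/8.16)
= 1.0909 * 0.6588
KR-20 = 0.7187

0.7187


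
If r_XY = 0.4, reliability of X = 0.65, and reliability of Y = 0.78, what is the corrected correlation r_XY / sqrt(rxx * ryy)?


r_corrected = rxy / sqrt(rxx * ryy)
= 0.4 / sqrt(0.65 * 0.78)
= 0.4 / sqrt(0.507)
= 0.4 / 0.712039
r_corrected = 0.5618

0.5618


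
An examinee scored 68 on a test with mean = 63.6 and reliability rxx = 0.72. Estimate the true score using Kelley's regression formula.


T_est = rxx * X + (1 - rxx) * mean
T_est = 0.72 * 68 + 0.28 * 63.6
T_est = 48.96 + 17.808
T_est = 66.768

66.768


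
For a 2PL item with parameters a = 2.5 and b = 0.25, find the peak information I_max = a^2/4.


For 2PL, max info at theta = b = 0.25
I_max = a^2 / 4 = 2.5^2 / 4
= 6.25 / 4
I_max = 1.5625

1.5625


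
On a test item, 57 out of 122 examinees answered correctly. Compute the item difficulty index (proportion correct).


Item difficulty p = number correct / total examinees
p = 57 / 122
p = 0.4672

0.4672


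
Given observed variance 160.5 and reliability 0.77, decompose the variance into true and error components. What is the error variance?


var_true = rxx * var_obs = 0.77 * 160.5 = 123.585
var_error = var_obs - var_true
var_error = 160.5 - 123.585
var_error = 36.915

36.915


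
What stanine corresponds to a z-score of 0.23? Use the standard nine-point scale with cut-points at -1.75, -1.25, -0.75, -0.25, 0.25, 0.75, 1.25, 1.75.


Stanine boundaries: [-1.75, -1.25, -0.75, -0.25, 0.25, 0.75, 1.25, 1.75]
z = 0.23
Check each boundary:
  z >= -1.75 -> could be stanine 2
  z >= -1.25 -> could be stanine 3
  z >= -0.75 -> could be stanine 4
  z >= -0.25 -> could be stanine 5
  z < 0.25
  z < 0.75
  z < 1.25
  z < 1.75
Highest qualifying boundary gives stanine = 5

5


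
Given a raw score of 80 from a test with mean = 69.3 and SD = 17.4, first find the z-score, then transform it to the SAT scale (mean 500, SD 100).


z = (X - mean) / SD = (80 - 69.3) / 17.4
z = 10.7 / 17.4
z = 0.6149
SAT-scale = SAT = 500 + 100z
Carry z at full precision (z = 10.7 / 17.4) into the conversion:
SAT-scale = 500 + 100 * (10.7 / 17.4) = 500 + 1070 / 17.4
SAT-scale = 500 + 61.4943
SAT-scale = 561.4943

561.4943


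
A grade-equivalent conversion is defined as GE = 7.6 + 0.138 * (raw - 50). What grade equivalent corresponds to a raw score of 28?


raw - median = 28 - 50 = -22
slope * diff = 0.138 * -22 = -3.036
GE = 7.6 + -3.036
GE = 4.564

4.564


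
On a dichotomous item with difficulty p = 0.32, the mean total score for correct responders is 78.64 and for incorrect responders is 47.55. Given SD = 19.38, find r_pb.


q = 1 - p = 0.68
rpb = ((M1 - M0) / SD) * sqrt(p * q)
rpb = ((78.64 - 47.55) / 19.38) * sqrt(0.32 * 0.68)
rpb = 0.7483

0.7483


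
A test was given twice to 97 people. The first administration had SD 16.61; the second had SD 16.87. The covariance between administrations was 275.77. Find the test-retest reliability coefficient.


r = cov(X,Y) / (SD_X * SD_Y)
r = 275.77 / (16.61 * 16.87)
r = 275.77 / 280.2107
r = 0.9842

0.9842


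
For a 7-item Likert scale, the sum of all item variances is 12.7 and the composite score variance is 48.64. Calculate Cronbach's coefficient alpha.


alpha = (k/(k-1)) * (1 - sum(si^2)/s_total^2)
= (7/6) * (1 - 12.7/48.64)
alpha = 0.862

0.862


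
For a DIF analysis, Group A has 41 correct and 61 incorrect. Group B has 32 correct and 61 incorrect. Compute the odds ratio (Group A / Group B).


Odds_A = 41/61 = 0.6721
Odds_B = 32/61 = 0.5246
OR = Odds_A / Odds_B = 0.6721 / 0.5246
Exactly, OR = (41 * 61) / (61 * 32) = 2501 / 1952
OR = 1.2812

1.2812


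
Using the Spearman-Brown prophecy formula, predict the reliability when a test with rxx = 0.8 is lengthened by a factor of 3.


r_new = (n * rxx) / (1 + (n-1) * rxx)
r_new = (3 * 0.8) / (1 + 2 * 0.8)
r_new = 2.4 / 2.6
r_new = 0.9231

0.9231


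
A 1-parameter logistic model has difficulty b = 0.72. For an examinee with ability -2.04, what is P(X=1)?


theta - b = -2.04 - 0.72 = -2.76
exp(-(theta - b)) = exp(2.76) = 15.7998
P = 1 / (1 + 15.7998)
P = 0.0595

0.0595


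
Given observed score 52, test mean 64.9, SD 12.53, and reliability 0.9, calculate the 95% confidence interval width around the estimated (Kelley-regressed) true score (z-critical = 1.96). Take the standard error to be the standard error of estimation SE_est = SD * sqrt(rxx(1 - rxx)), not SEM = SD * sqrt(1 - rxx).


True score estimate = 0.9*52 + 0.1*64.9 = 53.29
SE_est = SD * sqrt(rxx * (1 - rxx)) = 12.53 * sqrt(0.9 * 0.1) = 12.53 * sqrt(0.09) = 3.759
CI = T_est +/- z * SE_est, so width = 2 * z * SE_est = 2 * 1.96 * 3.759
Width = 14.7353

14.7353


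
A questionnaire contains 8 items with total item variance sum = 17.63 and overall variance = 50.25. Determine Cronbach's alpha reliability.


alpha = (k/(k-1)) * (1 - sum(si^2)/s_total^2)
= (8/7) * (1 - 17.63/50.25)
alpha = 0.7419

0.7419


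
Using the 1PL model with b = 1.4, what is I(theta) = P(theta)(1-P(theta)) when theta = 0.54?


P = 1/(1+exp(-(0.54-1.4))) = 0.2973
I = P*(1-P) = 0.2973 * 0.7027
I = 0.2089

0.2089


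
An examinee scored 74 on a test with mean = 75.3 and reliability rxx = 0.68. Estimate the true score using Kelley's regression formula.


T_est = rxx * X + (1 - rxx) * mean
T_est = 0.68 * 74 + 0.32 * 75.3
T_est = 50.32 + 24.096
T_est = 74.416

74.416


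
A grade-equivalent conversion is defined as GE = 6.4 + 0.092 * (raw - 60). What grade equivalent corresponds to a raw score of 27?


raw - median = 27 - 60 = -33
slope * diff = 0.092 * -33 = -3.036
GE = 6.4 + -3.036
GE = 3.364

3.364


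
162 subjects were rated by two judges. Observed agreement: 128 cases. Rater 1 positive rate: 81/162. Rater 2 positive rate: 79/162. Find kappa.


P_o = 128/162 = 0.790123
P_e = (81*79 + 81*83) / 26244 = 0.5
kappa = (P_o - P_e) / (1 - P_e)
kappa = (0.790123 - 0.5) / (1 - 0.5)
kappa = 0.5802

0.5802


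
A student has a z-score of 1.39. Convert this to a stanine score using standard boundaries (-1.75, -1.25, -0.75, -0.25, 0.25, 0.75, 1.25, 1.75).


Stanine boundaries: [-1.75, -1.25, -0.75, -0.25, 0.25, 0.75, 1.25, 1.75]
z = 1.39
Check each boundary:
  z >= -1.75 -> could be stanine 2
  z >= -1.25 -> could be stanine 3
  z >= -0.75 -> could be stanine 4
  z >= -0.25 -> could be stanine 5
  z >= 0.25 -> could be stanine 6
  z >= 0.75 -> could be stanine 7
  z >= 1.25 -> could be stanine 8
  z < 1.75
Highest qualifying boundary gives stanine = 8

8


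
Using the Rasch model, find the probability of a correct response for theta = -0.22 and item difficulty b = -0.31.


theta - b = -0.22 - -0.31 = 0.09
exp(-(theta - b)) = exp(-0.09) = 0.9139
P = 1 / (1 + 0.9139)
P = 0.5225

0.5225


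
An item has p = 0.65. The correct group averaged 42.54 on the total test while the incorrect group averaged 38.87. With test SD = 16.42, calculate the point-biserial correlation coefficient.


q = 1 - p = 0.35
rpb = ((M1 - M0) / SD) * sqrt(p * q)
rpb = ((42.54 - 38.87) / 16.42) * sqrt(0.65 * 0.35)
rpb = 0.1066

0.1066


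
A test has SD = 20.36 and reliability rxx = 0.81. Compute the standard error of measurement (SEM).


SEM = SD * sqrt(1 - rxx)
SEM = 20.36 * sqrt(1 - 0.81)
SEM = 20.36 * sqrt(0.19) = 20.36 * 0.43589
SEM = 8.8747

8.8747


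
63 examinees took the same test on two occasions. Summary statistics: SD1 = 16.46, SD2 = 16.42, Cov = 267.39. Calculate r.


r = cov(X,Y) / (SD_X * SD_Y)
r = 267.39 / (16.46 * 16.42)
r = 267.39 / 270.2732
r = 0.9893

0.9893


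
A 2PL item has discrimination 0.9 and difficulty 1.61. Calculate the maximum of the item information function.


For 2PL, max info at theta = b = 1.61
I_max = a^2 / 4 = 0.9^2 / 4
= 0.81 / 4
I_max = 0.2025

0.2025


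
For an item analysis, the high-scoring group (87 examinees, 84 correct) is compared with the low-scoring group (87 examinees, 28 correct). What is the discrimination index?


p_upper = 84/87 = 0.9655
p_lower = 28/87 = 0.3218
D = 0.9655 - 0.3218 = 0.6437

0.6437


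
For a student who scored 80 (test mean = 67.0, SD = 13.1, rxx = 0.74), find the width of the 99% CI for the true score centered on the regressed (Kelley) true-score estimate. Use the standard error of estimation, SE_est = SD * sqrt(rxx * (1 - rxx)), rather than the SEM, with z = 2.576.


True score estimate = 0.74*80 + 0.26*67.0 = 76.62
SE_est = SD * sqrt(rxx * (1 - rxx)) = 13.1 * sqrt(0.74 * 0.26) = 13.1 * sqrt(0.1924) = 5.746109
CI = T_est +/- z * SE_est, so width = 2 * z * SE_est = 2 * 2.576 * 5.746109
Width = 29.604

29.604


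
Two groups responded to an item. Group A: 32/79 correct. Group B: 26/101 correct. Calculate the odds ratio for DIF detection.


Odds_A = 32/47 = 0.6809
Odds_B = 26/75 = 0.3467
OR = Odds_A / Odds_B = 0.6809 / 0.3467
Exactly, OR = (32 * 75) / (47 * 26) = 2400 / 1222
OR = 1.964

1.964


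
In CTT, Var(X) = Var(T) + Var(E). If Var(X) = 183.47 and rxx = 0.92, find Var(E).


var_true = rxx * var_obs = 0.92 * 183.47 = 168.7924
var_error = var_obs - var_true
var_error = 183.47 - 168.7924
var_error = 14.6776

14.6776


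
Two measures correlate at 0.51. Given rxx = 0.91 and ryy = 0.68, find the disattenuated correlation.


r_corrected = rxy / sqrt(rxx * ryy)
= 0.51 / sqrt(0.91 * 0.68)
= 0.51 / sqrt(0.6188)
= 0.51 / 0.786638
r_corrected = 0.6483

0.6483


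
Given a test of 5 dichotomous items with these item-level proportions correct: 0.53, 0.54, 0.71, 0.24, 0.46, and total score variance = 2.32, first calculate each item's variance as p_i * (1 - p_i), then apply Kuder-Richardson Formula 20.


For each item, compute p_i * q_i:
  Item 1: 0.53 * 0.47 = 0.2491
  Item 2: 0.54 * 0.46 = 0.2484
  Item 3: 0.71 * 0.29 = 0.2059
  Item 4: 0.24 * 0.76 = 0.1824
  Item 5: 0.46 * 0.54 = 0.2484
Sum(p_i * q_i) = 0.2491 + 0.2484 + 0.2059 + 0.1824 + 0.2484 = 1.1342
KR-20 = (k/(k-1)) * (1 - Sum(p_i*q_i) / Var_total)
= (5/4) * (1 - 1.1342/2.32)
= 1.25 * 0.5111
KR-20 = 0.6389

0.6389


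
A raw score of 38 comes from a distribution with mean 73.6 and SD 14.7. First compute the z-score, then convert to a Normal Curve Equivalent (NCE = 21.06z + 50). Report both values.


z = (X - mean) / SD = (38 - 73.6) / 14.7
z = -35.6 / 14.7
z = -2.4218
NCE = NCE = 21.06z + 50
Carry z at full precision (z = -35.6 / 14.7) into the conversion:
NCE = 21.06 * (-35.6 / 14.7) + 50 = -749.736 / 14.7 + 50
NCE = -51.0024 + 50
NCE = -1.0024

-1.0024


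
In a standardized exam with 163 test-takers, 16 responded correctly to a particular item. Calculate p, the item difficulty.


Item difficulty p = number correct / total examinees
p = 16 / 163
p = 0.0982

0.0982


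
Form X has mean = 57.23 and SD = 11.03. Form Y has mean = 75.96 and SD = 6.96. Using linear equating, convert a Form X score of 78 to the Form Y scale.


slope = SD_Y / SD_X = 6.96 / 11.03 ~ 0.631
intercept = mean_Y - slope * mean_X = 75.96 - (6.96 / 11.03) * 57.23 ~ 39.8475
Y = slope * X + intercept. To avoid rounding drift from the rounded slope/intercept, evaluate the equivalent form Y = mean_Y + SD_Y * (X - mean_X) / SD_X at full precision:
Y = 75.96 + 6.96 * (78 - 57.23) / 11.03
Y = 75.96 + 6.96 * 20.77 / 11.03
Y = 75.96 + 144.5592 / 11.03
Y = 75.96 + 13.106
Y = 89.066

89.066


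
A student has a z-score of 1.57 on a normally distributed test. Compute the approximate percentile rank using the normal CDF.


CDF(z) = 0.5 * (1 + erf(z/sqrt(2)))
erf(1.1102) = 0.8836
CDF = 0.9418
Percentile rank = 0.9418 * 100 = 94.18

94.18


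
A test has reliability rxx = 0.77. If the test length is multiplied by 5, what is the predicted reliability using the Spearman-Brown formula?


r_new = (n * rxx) / (1 + (n-1) * rxx)
r_new = (5 * 0.77) / (1 + 4 * 0.77)
r_new = 3.85 / 4.08
r_new = 0.9436

0.9436


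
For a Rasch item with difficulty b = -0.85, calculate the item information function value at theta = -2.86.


P = 1/(1+exp(-(-2.86--0.85))) = 0.1182
I = P*(1-P) = 0.1182 * 0.8818
I = 0.1042

0.1042


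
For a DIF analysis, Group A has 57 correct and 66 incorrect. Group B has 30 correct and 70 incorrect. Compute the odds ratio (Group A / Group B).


Odds_A = 57/66 = 0.8636
Odds_B = 30/70 = 0.4286
OR = Odds_A / Odds_B = 0.8636 / 0.4286
Exactly, OR = (57 * 70) / (66 * 30) = 3990 / 1980
OR = 2.0152

2.0152


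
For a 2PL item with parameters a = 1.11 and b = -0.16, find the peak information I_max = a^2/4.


For 2PL, max info at theta = b = -0.16
I_max = a^2 / 4 = 1.11^2 / 4
= 1.2321 / 4
I_max = 0.308

0.308


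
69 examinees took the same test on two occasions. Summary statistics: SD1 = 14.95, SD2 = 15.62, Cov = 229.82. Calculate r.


r = cov(X,Y) / (SD_X * SD_Y)
r = 229.82 / (14.95 * 15.62)
r = 229.82 / 233.519
r = 0.9842

0.9842


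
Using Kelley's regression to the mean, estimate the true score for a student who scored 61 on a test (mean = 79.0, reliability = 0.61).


T_est = rxx * X + (1 - rxx) * mean
T_est = 0.61 * 61 + 0.39 * 79.0
T_est = 37.21 + 30.81
T_est = 68.02

68.02


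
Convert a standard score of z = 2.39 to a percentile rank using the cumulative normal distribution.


CDF(z) = 0.5 * (1 + erf(z/sqrt(2)))
erf(1.69) = 0.9832
CDF = 0.9916
Percentile rank = 0.9916 * 100 = 99.16

99.16


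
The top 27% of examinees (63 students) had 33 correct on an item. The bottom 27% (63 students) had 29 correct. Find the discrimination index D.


p_upper = 33/63 = 0.5238
p_lower = 29/63 = 0.4603
D = 0.5238 - 0.4603 = 0.0635

0.0635


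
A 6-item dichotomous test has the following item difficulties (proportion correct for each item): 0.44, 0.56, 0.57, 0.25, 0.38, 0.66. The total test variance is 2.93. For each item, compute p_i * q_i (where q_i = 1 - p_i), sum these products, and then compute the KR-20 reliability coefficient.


For each item, compute p_i * q_i:
  Item 1: 0.44 * 0.56 = 0.2464
  Item 2: 0.56 * 0.44 = 0.2464
  Item 3: 0.57 * 0.43 = 0.2451
  Item 4: 0.25 * 0.75 = 0.1875
  Item 5: 0.38 * 0.62 = 0.2356
  Item 6: 0.66 * 0.34 = 0.2244
Sum(p_i * q_i) = 0.2464 + 0.2464 + 0.2451 + 0.1875 + 0.2356 + 0.2244 = 1.3854
KR-20 = (k/(k-1)) * (1 - Sum(p_i*q_i) / Var_total)
= (6/5) * (1 - 1.3854/2.93)
= 1.2 * 0.5272
KR-20 = 0.6326

0.6326


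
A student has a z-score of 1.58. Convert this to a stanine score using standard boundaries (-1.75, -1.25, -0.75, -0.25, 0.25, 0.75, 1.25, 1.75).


Stanine boundaries: [-1.75, -1.25, -0.75, -0.25, 0.25, 0.75, 1.25, 1.75]
z = 1.58
Check each boundary:
  z >= -1.75 -> could be stanine 2
  z >= -1.25 -> could be stanine 3
  z >= -0.75 -> could be stanine 4
  z >= -0.25 -> could be stanine 5
  z >= 0.25 -> could be stanine 6
  z >= 0.75 -> could be stanine 7
  z >= 1.25 -> could be stanine 8
  z < 1.75
Highest qualifying boundary gives stanine = 8

8


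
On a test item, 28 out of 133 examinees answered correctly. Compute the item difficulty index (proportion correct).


Item difficulty p = number correct / total examinees
p = 28 / 133
p = 0.2105

0.2105


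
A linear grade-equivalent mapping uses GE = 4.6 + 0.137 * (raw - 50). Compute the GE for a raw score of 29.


raw - median = 29 - 50 = -21
slope * diff = 0.137 * -21 = -2.877
GE = 4.6 + -2.877
GE = 1.723

1.723


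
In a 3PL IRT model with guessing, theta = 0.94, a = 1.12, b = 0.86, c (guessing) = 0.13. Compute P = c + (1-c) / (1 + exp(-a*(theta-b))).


logit = 1.12*(0.94 - 0.86) = 0.0896
P* = 1/(1 + exp(-0.0896)) = 0.5224
P = 0.13 + (1 - 0.13) * 0.5224
P = 0.5845

0.5845


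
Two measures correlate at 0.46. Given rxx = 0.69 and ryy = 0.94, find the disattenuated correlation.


r_corrected = rxy / sqrt(rxx * ryy)
= 0.46 / sqrt(0.69 * 0.94)
= 0.46 / sqrt(0.6486)
= 0.46 / 0.805357
r_corrected = 0.5712

0.5712


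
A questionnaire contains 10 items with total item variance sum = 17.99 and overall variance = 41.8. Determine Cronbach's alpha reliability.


alpha = (k/(k-1)) * (1 - sum(si^2)/s_total^2)
= (10/9) * (1 - 17.99/41.8)
alpha = 0.6329

0.6329


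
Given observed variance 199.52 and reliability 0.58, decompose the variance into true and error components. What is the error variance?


var_true = rxx * var_obs = 0.58 * 199.52 = 115.7216
var_error = var_obs - var_true
var_error = 199.52 - 115.7216
var_error = 83.7984

83.7984


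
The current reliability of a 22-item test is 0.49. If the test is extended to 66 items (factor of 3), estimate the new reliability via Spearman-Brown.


r_new = (n * rxx) / (1 + (n-1) * rxx)
r_new = (3 * 0.49) / (1 + 2 * 0.49)
r_new = 1.47 / 1.98
r_new = 0.7424

0.7424


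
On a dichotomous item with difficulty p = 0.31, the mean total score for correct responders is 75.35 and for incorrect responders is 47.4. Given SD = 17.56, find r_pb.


q = 1 - p = 0.69
rpb = ((M1 - M0) / SD) * sqrt(p * q)
rpb = ((75.35 - 47.4) / 17.56) * sqrt(0.31 * 0.69)
rpb = 0.7361

0.7361


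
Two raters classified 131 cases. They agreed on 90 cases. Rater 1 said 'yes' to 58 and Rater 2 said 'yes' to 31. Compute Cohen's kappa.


P_o = 90/131 = 0.687023
P_e = (58*31 + 73*100) / 17161 = 0.530156
kappa = (P_o - P_e) / (1 - P_e)
kappa = (0.687023 - 0.530156) / (1 - 0.530156)
kappa = 0.3339

0.3339


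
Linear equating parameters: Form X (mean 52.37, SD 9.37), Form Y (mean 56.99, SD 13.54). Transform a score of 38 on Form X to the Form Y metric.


slope = SD_Y / SD_X = 13.54 / 9.37 ~ 1.445
intercept = mean_Y - slope * mean_X = 56.99 - (13.54 / 9.37) * 52.37 ~ -18.6866
Y = slope * X + intercept. To avoid rounding drift from the rounded slope/intercept, evaluate the equivalent form Y = mean_Y + SD_Y * (X - mean_X) / SD_X at full precision:
Y = 56.99 + 13.54 * (38 - 52.37) / 9.37
Y = 56.99 - 13.54 * 14.37 / 9.37
Y = 56.99 - 194.5698 / 9.37
Y = 56.99 - 20.7652
Y = 36.2248

36.2248


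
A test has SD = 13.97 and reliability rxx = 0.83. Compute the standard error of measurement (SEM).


SEM = SD * sqrt(1 - rxx)
SEM = 13.97 * sqrt(1 - 0.83)
SEM = 13.97 * sqrt(0.17) = 13.97 * 0.412311
SEM = 5.76

5.76


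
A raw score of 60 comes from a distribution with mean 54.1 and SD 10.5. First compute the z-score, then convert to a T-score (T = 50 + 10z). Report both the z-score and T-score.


z = (X - mean) / SD = (60 - 54.1) / 10.5
z = 5.9 / 10.5
z = 0.5619
T-score = T = 50 + 10z
Carry z at full precision (z = 5.9 / 10.5) into the conversion:
T-score = 50 + 10 * (5.9 / 10.5) = 50 + 59 / 10.5
T-score = 50 + 5.619
T-score = 55.619

55.619


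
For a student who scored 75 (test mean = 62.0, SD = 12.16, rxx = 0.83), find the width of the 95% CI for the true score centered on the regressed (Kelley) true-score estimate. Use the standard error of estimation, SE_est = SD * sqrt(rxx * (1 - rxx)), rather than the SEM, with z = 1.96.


True score estimate = 0.83*75 + 0.17*62.0 = 72.79
SE_est = SD * sqrt(rxx * (1 - rxx)) = 12.16 * sqrt(0.83 * 0.17) = 12.16 * sqrt(0.1411) = 4.567695
CI = T_est +/- z * SE_est, so width = 2 * z * SE_est = 2 * 1.96 * 4.567695
Width = 17.9054

17.9054


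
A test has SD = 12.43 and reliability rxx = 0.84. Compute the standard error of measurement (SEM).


SEM = SD * sqrt(1 - rxx)
SEM = 12.43 * sqrt(1 - 0.84)
SEM = 12.43 * sqrt(0.16) = 12.43 * 0.4
SEM = 4.972

4.972


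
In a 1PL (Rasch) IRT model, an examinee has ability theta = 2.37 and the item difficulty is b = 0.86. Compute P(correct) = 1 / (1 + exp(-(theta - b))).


theta - b = 2.37 - 0.86 = 1.51
exp(-(theta - b)) = exp(-1.51) = 0.2209
P = 1 / (1 + 0.2209)
P = 0.8191

0.8191


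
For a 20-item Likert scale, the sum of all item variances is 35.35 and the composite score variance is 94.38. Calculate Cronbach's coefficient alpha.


alpha = (k/(k-1)) * (1 - sum(si^2)/s_total^2)
= (20/19) * (1 - 35.35/94.38)
alpha = 0.6584

0.6584


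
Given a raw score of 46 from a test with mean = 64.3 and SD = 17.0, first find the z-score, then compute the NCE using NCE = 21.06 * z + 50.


z = (X - mean) / SD = (46 - 64.3) / 17.0
z = -18.3 / 17.0
z = -1.0765
NCE = NCE = 21.06z + 50
Carry z at full precision (z = -18.3 / 17.0) into the conversion:
NCE = 21.06 * (-18.3 / 17.0) + 50 = -385.398 / 17.0 + 50
NCE = -22.6705 + 50
NCE = 27.3295

27.3295


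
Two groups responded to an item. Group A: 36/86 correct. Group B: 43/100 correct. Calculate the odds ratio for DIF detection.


Odds_A = 36/50 = 0.72
Odds_B = 43/57 = 0.7544
OR = Odds_A / Odds_B = 0.72 / 0.7544
Exactly, OR = (36 * 57) / (50 * 43) = 2052 / 2150
OR = 0.9544

0.9544


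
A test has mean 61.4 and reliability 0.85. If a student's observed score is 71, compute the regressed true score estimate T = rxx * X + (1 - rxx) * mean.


T_est = rxx * X + (1 - rxx) * mean
T_est = 0.85 * 71 + 0.15 * 61.4
T_est = 60.35 + 9.21
T_est = 69.56

69.56


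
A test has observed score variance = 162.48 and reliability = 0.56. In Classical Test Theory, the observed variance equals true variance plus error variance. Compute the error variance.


var_true = rxx * var_obs = 0.56 * 162.48 = 90.9888
var_error = var_obs - var_true
var_error = 162.48 - 90.9888
var_error = 71.4912

71.4912


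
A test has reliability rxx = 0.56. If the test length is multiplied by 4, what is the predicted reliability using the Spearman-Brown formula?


r_new = (n * rxx) / (1 + (n-1) * rxx)
r_new = (4 * 0.56) / (1 + 3 * 0.56)
r_new = 2.24 / 2.68
r_new = 0.8358

0.8358


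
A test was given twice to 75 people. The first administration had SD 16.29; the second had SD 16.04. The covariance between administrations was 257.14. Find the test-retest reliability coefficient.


r = cov(X,Y) / (SD_X * SD_Y)
r = 257.14 / (16.29 * 16.04)
r = 257.14 / 261.2916
r = 0.9841

0.9841


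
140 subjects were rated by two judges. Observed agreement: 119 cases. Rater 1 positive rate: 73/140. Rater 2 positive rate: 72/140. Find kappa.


P_o = 119/140 = 0.85
P_e = (73*72 + 67*68) / 19600 = 0.500612
kappa = (P_o - P_e) / (1 - P_e)
kappa = (0.85 - 0.500612) / (1 - 0.500612)
kappa = 0.6996

0.6996


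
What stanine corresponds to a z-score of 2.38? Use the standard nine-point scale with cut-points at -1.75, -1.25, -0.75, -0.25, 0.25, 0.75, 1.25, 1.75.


Stanine boundaries: [-1.75, -1.25, -0.75, -0.25, 0.25, 0.75, 1.25, 1.75]
z = 2.38
Check each boundary:
  z >= -1.75 -> could be stanine 2
  z >= -1.25 -> could be stanine 3
  z >= -0.75 -> could be stanine 4
  z >= -0.25 -> could be stanine 5
  z >= 0.25 -> could be stanine 6
  z >= 0.75 -> could be stanine 7
  z >= 1.25 -> could be stanine 8
  z >= 1.75 -> could be stanine 9
Highest qualifying boundary gives stanine = 9

9


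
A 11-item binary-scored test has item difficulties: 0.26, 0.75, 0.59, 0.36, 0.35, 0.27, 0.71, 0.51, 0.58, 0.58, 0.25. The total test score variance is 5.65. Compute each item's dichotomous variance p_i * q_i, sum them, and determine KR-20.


For each item, compute p_i * q_i:
  Item 1: 0.26 * 0.74 = 0.1924
  Item 2: 0.75 * 0.25 = 0.1875
  Item 3: 0.59 * 0.41 = 0.2419
  Item 4: 0.36 * 0.64 = 0.2304
  Item 5: 0.35 * 0.65 = 0.2275
  Item 6: 0.27 * 0.73 = 0.1971
  Item 7: 0.71 * 0.29 = 0.2059
  Item 8: 0.51 * 0.49 = 0.2499
  Item 9: 0.58 * 0.42 = 0.2436
  Item 10: 0.58 * 0.42 = 0.2436
  Item 11: 0.25 * 0.75 = 0.1875
Sum(p_i * q_i) = 0.1924 + 0.1875 + 0.2419 + 0.2304 + 0.2275 + 0.1971 + 0.2059 + 0.2499 + 0.2436 + 0.2436 + 0.1875 = 2.4073
KR-20 = (k/(k-1)) * (1 - Sum(p_i*q_i) / Var_total)
= (11/10) * (1 - 2.4073/5.65)
= 1.1 * 0.5739
KR-20 = 0.6313

0.6313


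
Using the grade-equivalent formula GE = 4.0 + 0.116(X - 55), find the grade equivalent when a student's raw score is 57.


raw - median = 57 - 55 = 2
slope * diff = 0.116 * 2 = 0.232
GE = 4.0 + 0.232
GE = 4.232

4.232


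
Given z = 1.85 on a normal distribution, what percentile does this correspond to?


CDF(z) = 0.5 * (1 + erf(z/sqrt(2)))
erf(1.3081) = 0.9357
CDF = 0.9678
Percentile rank = 0.9678 * 100 = 96.78

96.78


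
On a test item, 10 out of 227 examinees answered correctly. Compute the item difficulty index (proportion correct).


Item difficulty p = number correct / total examinees
p = 10 / 227
p = 0.0441

0.0441


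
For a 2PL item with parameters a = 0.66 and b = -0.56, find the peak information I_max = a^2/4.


For 2PL, max info at theta = b = -0.56
I_max = a^2 / 4 = 0.66^2 / 4
= 0.4356 / 4
I_max = 0.1089

0.1089


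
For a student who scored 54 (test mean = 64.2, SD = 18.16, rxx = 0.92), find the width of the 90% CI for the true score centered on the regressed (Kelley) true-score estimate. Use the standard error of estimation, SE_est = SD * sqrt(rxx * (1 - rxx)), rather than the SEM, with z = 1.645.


True score estimate = 0.92*54 + 0.08*64.2 = 54.816
SE_est = SD * sqrt(rxx * (1 - rxx)) = 18.16 * sqrt(0.92 * 0.08) = 18.16 * sqrt(0.0736) = 4.926684
CI = T_est +/- z * SE_est, so width = 2 * z * SE_est = 2 * 1.645 * 4.926684
Width = 16.2088

16.2088


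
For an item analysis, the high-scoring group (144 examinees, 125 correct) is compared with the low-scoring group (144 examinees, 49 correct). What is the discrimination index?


p_upper = 125/144 = 0.8681
p_lower = 49/144 = 0.3403
D = 0.8681 - 0.3403 = 0.5278

0.5278


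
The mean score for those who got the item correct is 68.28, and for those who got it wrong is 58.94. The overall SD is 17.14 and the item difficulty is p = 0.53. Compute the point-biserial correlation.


q = 1 - p = 0.47
rpb = ((M1 - M0) / SD) * sqrt(p * q)
rpb = ((68.28 - 58.94) / 17.14) * sqrt(0.53 * 0.47)
rpb = 0.272

0.272


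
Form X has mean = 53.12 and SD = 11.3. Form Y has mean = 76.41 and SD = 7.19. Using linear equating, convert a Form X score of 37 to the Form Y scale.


slope = SD_Y / SD_X = 7.19 / 11.3 ~ 0.6363
intercept = mean_Y - slope * mean_X = 76.41 - (7.19 / 11.3) * 53.12 ~ 42.6106
Y = slope * X + intercept. To avoid rounding drift from the rounded slope/intercept, evaluate the equivalent form Y = mean_Y + SD_Y * (X - mean_X) / SD_X at full precision:
Y = 76.41 + 7.19 * (37 - 53.12) / 11.3
Y = 76.41 - 7.19 * 16.12 / 11.3
Y = 76.41 - 115.9028 / 11.3
Y = 76.41 - 10.2569
Y = 66.1531

66.1531


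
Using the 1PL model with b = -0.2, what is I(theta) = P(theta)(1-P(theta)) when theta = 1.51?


P = 1/(1+exp(-(1.51--0.2))) = 0.8468
I = P*(1-P) = 0.8468 * 0.1532
I = 0.1297

0.1297


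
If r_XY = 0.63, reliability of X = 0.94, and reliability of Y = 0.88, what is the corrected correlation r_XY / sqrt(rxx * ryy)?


r_corrected = rxy / sqrt(rxx * ryy)
= 0.63 / sqrt(0.94 * 0.88)
= 0.63 / sqrt(0.8272)
= 0.63 / 0.909505
r_corrected = 0.6927

0.6927


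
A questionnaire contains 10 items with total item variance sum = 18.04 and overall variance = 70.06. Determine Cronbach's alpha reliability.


alpha = (k/(k-1)) * (1 - sum(si^2)/s_total^2)
= (10/9) * (1 - 18.04/70.06)
alpha = 0.825

0.825


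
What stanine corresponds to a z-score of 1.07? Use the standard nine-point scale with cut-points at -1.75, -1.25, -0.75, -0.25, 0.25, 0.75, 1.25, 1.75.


Stanine boundaries: [-1.75, -1.25, -0.75, -0.25, 0.25, 0.75, 1.25, 1.75]
z = 1.07
Check each boundary:
  z >= -1.75 -> could be stanine 2
  z >= -1.25 -> could be stanine 3
  z >= -0.75 -> could be stanine 4
  z >= -0.25 -> could be stanine 5
  z >= 0.25 -> could be stanine 6
  z >= 0.75 -> could be stanine 7
  z < 1.25
  z < 1.75
Highest qualifying boundary gives stanine = 7

7


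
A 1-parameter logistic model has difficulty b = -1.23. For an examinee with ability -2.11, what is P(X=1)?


theta - b = -2.11 - -1.23 = -0.88
exp(-(theta - b)) = exp(0.88) = 2.4109
P = 1 / (1 + 2.4109)
P = 0.2932

0.2932


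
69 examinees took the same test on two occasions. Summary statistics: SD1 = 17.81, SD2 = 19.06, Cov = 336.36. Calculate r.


r = cov(X,Y) / (SD_X * SD_Y)
r = 336.36 / (17.81 * 19.06)
r = 336.36 / 339.4586
r = 0.9909

0.9909


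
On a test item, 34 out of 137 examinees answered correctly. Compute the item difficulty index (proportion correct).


Item difficulty p = number correct / total examinees
p = 34 / 137
p = 0.2482

0.2482


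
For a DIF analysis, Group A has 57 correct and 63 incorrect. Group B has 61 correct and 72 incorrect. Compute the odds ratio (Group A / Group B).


Odds_A = 57/63 = 0.9048
Odds_B = 61/72 = 0.8472
OR = Odds_A / Odds_B = 0.9048 / 0.8472
Exactly, OR = (57 * 72) / (63 * 61) = 4104 / 3843
OR = 1.0679

1.0679


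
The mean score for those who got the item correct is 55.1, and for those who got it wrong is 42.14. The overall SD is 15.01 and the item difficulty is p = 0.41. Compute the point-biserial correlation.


q = 1 - p = 0.59
rpb = ((M1 - M0) / SD) * sqrt(p * q)
rpb = ((55.1 - 42.14) / 15.01) * sqrt(0.41 * 0.59)
rpb = 0.4247

0.4247


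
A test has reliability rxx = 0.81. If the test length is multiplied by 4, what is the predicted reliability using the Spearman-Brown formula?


r_new = (n * rxx) / (1 + (n-1) * rxx)
r_new = (4 * 0.81) / (1 + 3 * 0.81)
r_new = 3.24 / 3.43
r_new = 0.9446

0.9446


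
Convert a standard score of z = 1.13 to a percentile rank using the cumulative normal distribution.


CDF(z) = 0.5 * (1 + erf(z/sqrt(2)))
erf(0.799) = 0.7415
CDF = 0.8708
Percentile rank = 0.8708 * 100 = 87.08

87.08


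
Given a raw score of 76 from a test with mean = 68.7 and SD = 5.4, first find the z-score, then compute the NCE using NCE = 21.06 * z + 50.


z = (X - mean) / SD = (76 - 68.7) / 5.4
z = 7.3 / 5.4
z = 1.3519
NCE = NCE = 21.06z + 50
Carry z at full precision (z = 7.3 / 5.4) into the conversion:
NCE = 21.06 * (7.3 / 5.4) + 50 = 153.738 / 5.4 + 50
NCE = 28.47 + 50
NCE = 78.47

78.47


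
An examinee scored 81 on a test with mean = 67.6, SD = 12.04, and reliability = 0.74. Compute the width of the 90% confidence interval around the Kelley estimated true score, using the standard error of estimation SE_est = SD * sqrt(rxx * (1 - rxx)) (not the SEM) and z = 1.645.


True score estimate = 0.74*81 + 0.26*67.6 = 77.516
SE_est = SD * sqrt(rxx * (1 - rxx)) = 12.04 * sqrt(0.74 * 0.26) = 12.04 * sqrt(0.1924) = 5.281156
CI = T_est +/- z * SE_est, so width = 2 * z * SE_est = 2 * 1.645 * 5.281156
Width = 17.375

17.375


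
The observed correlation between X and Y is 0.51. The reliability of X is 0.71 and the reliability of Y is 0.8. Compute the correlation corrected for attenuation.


r_corrected = rxy / sqrt(rxx * ryy)
= 0.51 / sqrt(0.71 * 0.8)
= 0.51 / sqrt(0.568)
= 0.51 / 0.753658
r_corrected = 0.6767

0.6767


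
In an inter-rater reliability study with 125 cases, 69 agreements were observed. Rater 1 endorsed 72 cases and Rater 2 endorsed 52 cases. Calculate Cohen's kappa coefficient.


P_o = 69/125 = 0.552
P_e = (72*52 + 53*73) / 15625 = 0.487232
kappa = (P_o - P_e) / (1 - P_e)
kappa = (0.552 - 0.487232) / (1 - 0.487232)
kappa = 0.1263

0.1263


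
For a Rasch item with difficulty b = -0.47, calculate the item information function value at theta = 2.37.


P = 1/(1+exp(-(2.37--0.47))) = 0.9448
I = P*(1-P) = 0.9448 * 0.0552
I = 0.0522

0.0522


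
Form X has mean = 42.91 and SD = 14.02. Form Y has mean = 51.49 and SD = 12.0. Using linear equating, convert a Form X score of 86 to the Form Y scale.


slope = SD_Y / SD_X = 12.0 / 14.02 ~ 0.8559
intercept = mean_Y - slope * mean_X = 51.49 - (12.0 / 14.02) * 42.91 ~ 14.7625
Y = slope * X + intercept. To avoid rounding drift from the rounded slope/intercept, evaluate the equivalent form Y = mean_Y + SD_Y * (X - mean_X) / SD_X at full precision:
Y = 51.49 + 12.0 * (86 - 42.91) / 14.02
Y = 51.49 + 12.0 * 43.09 / 14.02
Y = 51.49 + 517.08 / 14.02
Y = 51.49 + 36.8816
Y = 88.3716

88.3716
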